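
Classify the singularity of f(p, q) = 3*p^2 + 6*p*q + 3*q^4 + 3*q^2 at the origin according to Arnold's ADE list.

A_{3}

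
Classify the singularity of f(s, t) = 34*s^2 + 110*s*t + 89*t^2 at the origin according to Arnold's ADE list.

A1

The Hessian of f at 0 is [[68, 110], [110, 178]] with rank 2, so corank 0. A Groebner basis of the Jacobian ideal J(f) in C{s,t} is {s, t}; counting standard monomials gives mu = 1. Corank 0: nondegenerate Morse point, so A_1.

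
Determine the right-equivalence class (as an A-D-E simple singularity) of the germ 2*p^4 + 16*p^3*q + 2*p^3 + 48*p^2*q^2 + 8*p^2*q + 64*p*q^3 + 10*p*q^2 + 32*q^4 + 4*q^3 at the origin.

D_5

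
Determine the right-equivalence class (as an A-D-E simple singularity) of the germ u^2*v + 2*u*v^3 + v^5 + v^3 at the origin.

The Hessian of f at 0 has rank 0. Corank 2; j^3 = v*(u^2 + v^2) splits into three distinct lines over C (the quadratic factor has nonzero discriminant), so D_4.

D4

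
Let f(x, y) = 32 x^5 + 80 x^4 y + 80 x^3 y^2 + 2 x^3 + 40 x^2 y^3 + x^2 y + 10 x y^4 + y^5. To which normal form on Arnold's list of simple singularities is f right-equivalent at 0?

D6

The Hessian of f at 0 has rank 0. Corank 2; j^3 = x^2*(2*x + y) has shape L^2 M (L != M), so D-series; mu = 6 gives D_6.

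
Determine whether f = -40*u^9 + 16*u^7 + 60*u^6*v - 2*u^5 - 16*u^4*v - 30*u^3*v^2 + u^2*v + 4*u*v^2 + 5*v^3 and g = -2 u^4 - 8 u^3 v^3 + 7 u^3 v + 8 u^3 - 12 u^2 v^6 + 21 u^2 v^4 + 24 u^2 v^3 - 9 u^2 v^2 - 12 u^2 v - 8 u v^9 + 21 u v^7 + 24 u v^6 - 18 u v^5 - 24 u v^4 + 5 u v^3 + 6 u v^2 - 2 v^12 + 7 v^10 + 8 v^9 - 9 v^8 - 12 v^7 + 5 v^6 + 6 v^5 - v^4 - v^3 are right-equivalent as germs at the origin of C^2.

No.

The Hessian of f at 0 has rank 0. Corank 2; j^3 = v*(u^2 + 4*u*v + 5*v^2) splits into three distinct lines over C (the quadratic factor has nonzero discriminant), so D_4. The Hessian of g at 0 has rank 0. Corank 2; j^3 = (2*u - v)^3 is a perfect cube, so E-series; the 4-jet and mu = 7 give E_7. f is D_4 but g is E_7, hence not right-equivalent.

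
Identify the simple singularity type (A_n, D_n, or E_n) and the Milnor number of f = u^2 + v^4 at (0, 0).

Type A_{3}, Milnor number mu = 3.

The Hessian of f at 0 has rank 1. Corank 1: A-series; mu = 3 gives A_3.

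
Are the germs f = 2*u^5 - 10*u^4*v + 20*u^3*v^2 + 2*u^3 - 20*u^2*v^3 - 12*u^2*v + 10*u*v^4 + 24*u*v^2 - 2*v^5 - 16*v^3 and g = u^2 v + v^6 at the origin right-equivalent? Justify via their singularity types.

No.

The Hessian of f at 0 is [[0, 0], [0, 0]] with rank 0, so corank 2. A Groebner basis of the Jacobian ideal J(f) in C{u,v} is {v^5, u*v^3 - 7*v^4/4, u^2 - 4*u*v + 4*v^2}; counting standard monomials gives mu = 8. Corank 2; j^3 = 2*(u - 2*v)^3 is a perfect cube, so E-series; the 5-jet and mu = 8 give E_8. The Hessian of g at 0 is [[0, 0], [0, 0]] with rank 0, so corank 2. A Groebner basis of the Jacobian ideal J(g) in C{u,v} is {u^2/6 + v^5, u^3, u*v}; counting standard monomials gives mu = 7. Corank 2; j^3 = u^2*v has shape L^2 M (L != M), so D-series; mu = 7 gives D_7. f is E_8 but g is D_7, hence not right-equivalent.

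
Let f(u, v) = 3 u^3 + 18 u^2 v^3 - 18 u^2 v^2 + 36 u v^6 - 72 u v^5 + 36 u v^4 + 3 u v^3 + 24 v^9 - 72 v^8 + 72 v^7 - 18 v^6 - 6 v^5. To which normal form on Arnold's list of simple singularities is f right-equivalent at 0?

The Hessian of f at 0 has rank 0. Corank 2; j^3 = 3*u^3 is a perfect cube, so E-series; the 4-jet and mu = 7 give E_7.

E_7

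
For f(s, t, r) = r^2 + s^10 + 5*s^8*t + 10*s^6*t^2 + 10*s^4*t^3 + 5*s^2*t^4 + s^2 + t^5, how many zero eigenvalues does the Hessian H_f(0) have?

1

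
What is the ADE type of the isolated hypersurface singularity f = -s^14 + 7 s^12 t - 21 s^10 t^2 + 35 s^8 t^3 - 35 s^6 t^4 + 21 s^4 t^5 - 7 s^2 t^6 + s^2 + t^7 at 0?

A6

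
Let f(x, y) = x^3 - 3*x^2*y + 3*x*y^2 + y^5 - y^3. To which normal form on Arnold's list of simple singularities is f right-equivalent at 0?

E_{8}

The Hessian of f at 0 has rank 0. Corank 2; j^3 = (x - y)^3 is a perfect cube, so E-series; the 5-jet and mu = 8 give E_8.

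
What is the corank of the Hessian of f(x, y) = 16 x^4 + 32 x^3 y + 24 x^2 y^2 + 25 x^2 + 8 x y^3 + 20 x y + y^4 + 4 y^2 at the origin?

The Hessian at 0 is [[50, 20], [20, 8]] of rank 1; hence corank 1.

1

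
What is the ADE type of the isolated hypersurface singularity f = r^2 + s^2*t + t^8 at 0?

D_9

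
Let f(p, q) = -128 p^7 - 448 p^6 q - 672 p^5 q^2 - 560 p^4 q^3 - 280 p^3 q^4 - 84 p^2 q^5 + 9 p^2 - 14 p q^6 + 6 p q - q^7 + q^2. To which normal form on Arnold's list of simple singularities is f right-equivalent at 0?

The Hessian of f at 0 is [[18, 6], [6, 2]] with rank 1, so corank 1. A Groebner basis of the Jacobian ideal J(f) in C{p,q} is {q^6, p + q/3}; counting standard monomials gives mu = 6. Corank 1: A-series; mu = 6 gives A_6.

A_6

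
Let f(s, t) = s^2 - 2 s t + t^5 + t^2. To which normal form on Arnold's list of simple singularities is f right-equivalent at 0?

A_4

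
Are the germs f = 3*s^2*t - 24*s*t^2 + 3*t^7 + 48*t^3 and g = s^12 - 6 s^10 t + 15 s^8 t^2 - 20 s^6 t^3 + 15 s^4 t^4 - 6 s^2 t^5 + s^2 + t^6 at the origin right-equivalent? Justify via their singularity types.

The Hessian of f at 0 is [[0, 0], [0, 0]] with rank 0, so corank 2. A Groebner basis of the Jacobian ideal J(f) in C{s,t} is {s^2/7 + t^6 - 16*t^2/7, s^3 - 64*t^3, s*t - 4*t^2}; counting standard monomials gives mu = 8. Corank 2; j^3 = 3*t*(s - 4*t)^2 has shape L^2 M (L != M), so D-series; mu = 8 gives D_8. The Hessian of g at 0 is [[2, 0], [0, 0]] with rank 1, so corank 1. A Groebner basis of the Jacobian ideal J(g) in C{s,t} is {t^5, s}; counting standard monomials gives mu = 5. Corank 1: A-series; mu = 5 gives A_5. f is D_8 but g is A_5, hence not right-equivalent.

No.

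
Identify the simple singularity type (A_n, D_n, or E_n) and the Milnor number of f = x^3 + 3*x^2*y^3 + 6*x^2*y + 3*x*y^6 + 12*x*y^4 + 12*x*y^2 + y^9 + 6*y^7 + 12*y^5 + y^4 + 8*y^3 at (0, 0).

Type E6, Milnor number mu = 6.

The Hessian of f at 0 has rank 0. Corank 2; j^3 = (x + 2*y)^3 is a perfect cube, so E-series; the 4-jet and mu = 6 give E_6.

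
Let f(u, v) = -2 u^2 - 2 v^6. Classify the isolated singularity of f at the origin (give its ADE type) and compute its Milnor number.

The Hessian of f at 0 is [[-4, 0], [0, 0]] with rank 1, so corank 1. A Groebner basis of the Jacobian ideal J(f) in C{u,v} is {v^5, u}; counting standard monomials gives mu = 5. Corank 1: A-series; mu = 5 gives A_5.

Type A5, Milnor number mu = 5.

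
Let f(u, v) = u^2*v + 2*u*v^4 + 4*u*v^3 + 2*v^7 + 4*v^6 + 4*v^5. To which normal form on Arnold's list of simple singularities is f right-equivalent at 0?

D_8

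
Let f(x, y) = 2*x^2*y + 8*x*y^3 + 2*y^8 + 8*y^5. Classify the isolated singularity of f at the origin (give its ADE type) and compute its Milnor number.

Type D_9, Milnor number mu = 9.

The Hessian of f at 0 is [[0, 0], [0, 0]] with rank 0, so corank 2. A Groebner basis of the Jacobian ideal J(f) in C{x,y} is {x^4, x^3*y - x^2 - 2*x*y^2, x^3/2 + x^2*y^2, x*y/2 + y^3}; counting standard monomials gives mu = 9. Corank 2; j^3 = 2*x^2*y has shape L^2 M (L != M), so D-series; mu = 9 gives D_9.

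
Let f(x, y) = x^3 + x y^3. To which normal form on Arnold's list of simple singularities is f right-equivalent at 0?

E7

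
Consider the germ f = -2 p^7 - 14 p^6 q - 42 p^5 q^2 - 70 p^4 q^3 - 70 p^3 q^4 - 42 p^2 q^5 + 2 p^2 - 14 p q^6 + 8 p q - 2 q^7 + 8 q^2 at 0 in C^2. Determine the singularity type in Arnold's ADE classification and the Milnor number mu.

Type A6, Milnor number mu = 6.

The Hessian of f at 0 is [[4, 8], [8, 16]] with rank 1, so corank 1. A Groebner basis of the Jacobian ideal J(f) in C{p,q} is {q^6, p + 2*q}; counting standard monomials gives mu = 6. Corank 1: A-series; mu = 6 gives A_6.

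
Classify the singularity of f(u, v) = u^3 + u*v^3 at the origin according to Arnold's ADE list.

E_{7}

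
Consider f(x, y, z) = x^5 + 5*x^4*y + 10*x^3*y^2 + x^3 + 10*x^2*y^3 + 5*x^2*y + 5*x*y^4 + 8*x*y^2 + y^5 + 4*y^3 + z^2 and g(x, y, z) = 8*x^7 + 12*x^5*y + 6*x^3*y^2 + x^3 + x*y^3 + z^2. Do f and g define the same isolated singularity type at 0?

No.

The Hessian of f at 0 has rank 1. Corank 2; j^3 = (x + y)*(x + 2*y)^2 has shape L^2 M (L != M), so D-series; mu = 6 gives D_6. The Hessian of g at 0 has rank 1. Corank 2; j^3 = x^3 is a perfect cube, so E-series; the 4-jet and mu = 7 give E_7. f is D_6 but g is E_7, hence not right-equivalent.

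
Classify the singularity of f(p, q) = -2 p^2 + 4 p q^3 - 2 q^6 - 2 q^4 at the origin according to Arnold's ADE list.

A3

The Hessian of f at 0 has rank 1. Corank 1: A-series; mu = 3 gives A_3.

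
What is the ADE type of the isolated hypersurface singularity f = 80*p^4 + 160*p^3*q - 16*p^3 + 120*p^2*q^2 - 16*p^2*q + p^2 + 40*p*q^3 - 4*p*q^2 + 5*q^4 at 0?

The Hessian of f at 0 is [[2, 0], [0, 0]] with rank 1, so corank 1. A Groebner basis of the Jacobian ideal J(f) in C{p,q} is {p^2, p*q, -p/2 + q^2}; counting standard monomials gives mu = 3. Corank 1: A-series; mu = 3 gives A_3.

A_{3}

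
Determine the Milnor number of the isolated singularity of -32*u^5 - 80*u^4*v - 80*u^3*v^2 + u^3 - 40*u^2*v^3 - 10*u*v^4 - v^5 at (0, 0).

8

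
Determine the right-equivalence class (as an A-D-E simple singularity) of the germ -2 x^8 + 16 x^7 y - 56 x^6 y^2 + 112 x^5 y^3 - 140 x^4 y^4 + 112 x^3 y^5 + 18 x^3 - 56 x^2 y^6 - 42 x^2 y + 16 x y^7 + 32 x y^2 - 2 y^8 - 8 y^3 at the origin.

D_{9}

The Hessian of f at 0 is [[0, 0], [0, 0]] with rank 0, so corank 2. A Groebner basis of the Jacobian ideal J(f) in C{x,y} is {6561*x*y/8 + y^7 - 2187*y^2/4, x*y^2 - 2*y^3/3, x^2 - 5*x*y/3 + 2*y^2/3}; counting standard monomials gives mu = 9. Corank 2; j^3 = 2*(x - y)*(3*x - 2*y)^2 has shape L^2 M (L != M), so D-series; mu = 9 gives D_9.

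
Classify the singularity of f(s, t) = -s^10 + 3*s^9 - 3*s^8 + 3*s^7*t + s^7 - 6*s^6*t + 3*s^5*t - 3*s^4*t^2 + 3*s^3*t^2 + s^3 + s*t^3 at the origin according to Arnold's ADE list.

The Hessian of f at 0 is [[0, 0], [0, 0]] with rank 0, so corank 2. A Groebner basis of the Jacobian ideal J(f) in C{s,t} is {s^3, s*t^2, 3*s^2 + t^3}; counting standard monomials gives mu = 7. Corank 2; j^3 = s^3 is a perfect cube, so E-series; the 4-jet and mu = 7 give E_7.

E_{7}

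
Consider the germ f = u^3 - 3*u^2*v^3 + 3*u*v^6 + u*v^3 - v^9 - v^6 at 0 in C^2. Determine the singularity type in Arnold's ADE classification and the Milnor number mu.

The Hessian of f at 0 is [[0, 0], [0, 0]] with rank 0, so corank 2. A Groebner basis of the Jacobian ideal J(f) in C{u,v} is {u^3, u*v^2, 3*u^2 + v^3}; counting standard monomials gives mu = 7. Corank 2; j^3 = u^3 is a perfect cube, so E-series; the 4-jet and mu = 7 give E_7.

Type E_7, Milnor number mu = 7.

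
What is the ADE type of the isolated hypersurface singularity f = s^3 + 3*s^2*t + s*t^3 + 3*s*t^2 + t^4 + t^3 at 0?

E_{7}

The Hessian of f at 0 is [[0, 0], [0, 0]] with rank 0, so corank 2. A Groebner basis of the Jacobian ideal J(f) in C{s,t} is {s^3 + 3*s^2*t + 6*s^2 + 12*s*t + 6*t^2, -3*s^2 + s*t^2 - 6*s*t - 3*t^2, 3*s^2 + 6*s*t + t^3 + 3*t^2}; counting standard monomials gives mu = 7. Corank 2; j^3 = (s + t)^3 is a perfect cube, so E-series; the 4-jet and mu = 7 give E_7.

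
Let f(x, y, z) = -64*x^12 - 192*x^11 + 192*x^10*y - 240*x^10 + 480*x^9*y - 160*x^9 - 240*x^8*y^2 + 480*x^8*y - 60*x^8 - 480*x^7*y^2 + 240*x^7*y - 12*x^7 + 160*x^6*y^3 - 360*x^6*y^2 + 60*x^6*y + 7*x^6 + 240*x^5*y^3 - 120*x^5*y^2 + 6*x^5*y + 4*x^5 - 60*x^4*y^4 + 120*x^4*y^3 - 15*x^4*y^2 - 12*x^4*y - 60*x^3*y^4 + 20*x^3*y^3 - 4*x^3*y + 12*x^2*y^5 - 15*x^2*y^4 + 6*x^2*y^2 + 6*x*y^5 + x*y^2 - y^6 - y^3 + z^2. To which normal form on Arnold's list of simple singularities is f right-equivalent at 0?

D7

The Hessian of f at 0 is [[0, 0, 0], [0, 0, 0], [0, 0, 2]] with rank 1, so corank 2. A Groebner basis of the Jacobian ideal J(f) in C{x,y,z} is {x^3 + 3*x*y^2/4 - x*y/2, x^2*y + 3*x*y^2/4 - y^2/2, y^3, z}; counting standard monomials gives mu = 7. Corank 2; j^3 = y^2*(x - y) has shape L^2 M (L != M), so D-series; mu = 7 gives D_7.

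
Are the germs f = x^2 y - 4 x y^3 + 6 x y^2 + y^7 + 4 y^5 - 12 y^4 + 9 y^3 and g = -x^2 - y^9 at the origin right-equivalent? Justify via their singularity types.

No.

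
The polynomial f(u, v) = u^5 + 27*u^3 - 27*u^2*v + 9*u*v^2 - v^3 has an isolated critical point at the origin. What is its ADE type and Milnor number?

Type E_8, Milnor number mu = 8.

The Hessian of f at 0 has rank 0. Corank 2; j^3 = (3*u - v)^3 is a perfect cube, so E-series; the 5-jet and mu = 8 give E_8.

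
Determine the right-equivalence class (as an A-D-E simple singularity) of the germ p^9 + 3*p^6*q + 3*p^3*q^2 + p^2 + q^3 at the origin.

The Hessian of f at 0 is [[2, 0], [0, 0]] with rank 1, so corank 1. A Groebner basis of the Jacobian ideal J(f) in C{p,q} is {q^2, p}; counting standard monomials gives mu = 2. Corank 1: A-series; mu = 2 gives A_2.

A_{2}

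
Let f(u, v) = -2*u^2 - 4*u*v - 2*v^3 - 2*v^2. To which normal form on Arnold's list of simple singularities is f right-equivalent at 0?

A_{2}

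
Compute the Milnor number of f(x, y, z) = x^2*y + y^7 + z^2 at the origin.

The Hessian of f at 0 has rank 1. Corank 2; j^3 = x^2*y has shape L^2 M (L != M), so D-series; mu = 8 gives D_8.

8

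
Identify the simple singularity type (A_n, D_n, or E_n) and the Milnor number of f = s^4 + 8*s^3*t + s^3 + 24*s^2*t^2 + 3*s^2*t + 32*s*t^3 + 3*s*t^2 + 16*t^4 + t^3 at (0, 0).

Type E_{6}, Milnor number mu = 6.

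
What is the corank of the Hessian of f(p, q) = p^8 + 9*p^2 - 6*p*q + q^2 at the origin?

The Hessian at 0 is [[18, -6], [-6, 2]] of rank 1; hence corank 1.

1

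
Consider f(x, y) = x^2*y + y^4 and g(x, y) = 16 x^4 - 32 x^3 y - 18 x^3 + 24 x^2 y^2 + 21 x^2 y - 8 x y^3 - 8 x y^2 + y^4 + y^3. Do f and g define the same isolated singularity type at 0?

Yes.

The Hessian of f at 0 is [[0, 0], [0, 0]] with rank 0, so corank 2. A Groebner basis of the Jacobian ideal J(f) in C{x,y} is {x^3, x^2/4 + y^3, x*y}; counting standard monomials gives mu = 5. Corank 2; j^3 = x^2*y has shape L^2 M (L != M), so D-series; mu = 5 gives D_5. The Hessian of g at 0 is [[0, 0], [0, 0]] with rank 0, so corank 2. A Groebner basis of the Jacobian ideal J(g) in C{x,y} is {x*y^2 + 27*x*y/8 - 9*y^2/8, 81*x*y/8 + y^3 - 27*y^2/8, x^2 - 5*x*y/6 + y^2/6}; counting standard monomials gives mu = 5. Corank 2; j^3 = -(2*x - y)*(3*x - y)^2 has shape L^2 M (L != M), so D-series; mu = 5 gives D_5. Both have type D_5, hence right-equivalent.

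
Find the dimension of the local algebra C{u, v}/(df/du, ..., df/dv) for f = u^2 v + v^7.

8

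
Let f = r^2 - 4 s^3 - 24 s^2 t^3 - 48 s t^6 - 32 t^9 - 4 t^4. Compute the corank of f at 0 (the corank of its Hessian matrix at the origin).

The Hessian at 0 is [[0, 0, 0], [0, 0, 0], [0, 0, 2]] of rank 1; hence corank 2.

2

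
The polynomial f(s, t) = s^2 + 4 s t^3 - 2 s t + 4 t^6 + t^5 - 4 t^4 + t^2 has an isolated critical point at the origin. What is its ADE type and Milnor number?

Type A_4, Milnor number mu = 4.

The Hessian of f at 0 is [[2, -2], [-2, 2]] with rank 1, so corank 1. A Groebner basis of the Jacobian ideal J(f) in C{s,t} is {s/2 + t^3 - t/2, s^2 - t^2, s*t - t^2}; counting standard monomials gives mu = 4. Corank 1: A-series; mu = 4 gives A_4.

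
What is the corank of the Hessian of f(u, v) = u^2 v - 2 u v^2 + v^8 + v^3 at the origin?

Hessian at 0 has rank 0.

2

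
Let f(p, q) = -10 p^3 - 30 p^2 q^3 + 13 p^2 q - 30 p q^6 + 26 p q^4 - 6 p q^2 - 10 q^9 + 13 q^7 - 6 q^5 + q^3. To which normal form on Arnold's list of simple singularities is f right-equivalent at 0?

The Hessian of f at 0 has rank 0. Corank 2; j^3 = -(2*p - q)*(5*p^2 - 4*p*q + q^2) splits into three distinct lines over C (the quadratic factor has nonzero discriminant), so D_4.

D4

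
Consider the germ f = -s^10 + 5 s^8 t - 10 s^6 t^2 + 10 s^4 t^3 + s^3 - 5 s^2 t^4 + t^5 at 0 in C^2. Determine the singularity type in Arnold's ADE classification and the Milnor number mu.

Type E_{8}, Milnor number mu = 8.

The Hessian of f at 0 has rank 0. Corank 2; j^3 = s^3 is a perfect cube, so E-series; the 5-jet and mu = 8 give E_8.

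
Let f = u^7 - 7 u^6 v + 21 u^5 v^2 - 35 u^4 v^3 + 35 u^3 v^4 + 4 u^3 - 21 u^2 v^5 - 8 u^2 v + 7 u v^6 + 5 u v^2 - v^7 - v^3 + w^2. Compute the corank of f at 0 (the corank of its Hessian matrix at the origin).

2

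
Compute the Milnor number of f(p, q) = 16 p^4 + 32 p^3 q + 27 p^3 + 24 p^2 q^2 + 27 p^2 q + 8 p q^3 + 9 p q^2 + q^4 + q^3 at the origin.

The Hessian of f at 0 has rank 0. Corank 2; j^3 = (3*p + q)^3 is a perfect cube, so E-series; the 4-jet and mu = 6 give E_6.

6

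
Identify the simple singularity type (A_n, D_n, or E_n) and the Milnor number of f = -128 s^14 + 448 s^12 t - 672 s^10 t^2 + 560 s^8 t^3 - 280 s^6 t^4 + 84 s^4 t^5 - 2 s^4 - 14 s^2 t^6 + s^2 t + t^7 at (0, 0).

Type D_8, Milnor number mu = 8.

The Hessian of f at 0 has rank 0. Corank 2; j^3 = s^2*t has shape L^2 M (L != M), so D-series; mu = 8 gives D_8.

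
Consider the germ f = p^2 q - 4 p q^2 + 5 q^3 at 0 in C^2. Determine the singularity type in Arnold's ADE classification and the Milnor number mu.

Type D_{4}, Milnor number mu = 4.

The Hessian of f at 0 is [[0, 0], [0, 0]] with rank 0, so corank 2. A Groebner basis of the Jacobian ideal J(f) in C{p,q} is {q^3, p^2 - q^2, p*q - 2*q^2}; counting standard monomials gives mu = 4. Corank 2; j^3 = q*(p^2 - 4*p*q + 5*q^2) splits into three distinct lines over C (the quadratic factor has nonzero discriminant), so D_4.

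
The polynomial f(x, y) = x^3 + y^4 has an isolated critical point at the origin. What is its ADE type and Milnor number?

Type E_{6}, Milnor number mu = 6.

The Hessian of f at 0 is [[0, 0], [0, 0]] with rank 0, so corank 2. A Groebner basis of the Jacobian ideal J(f) in C{x,y} is {y^3, x^2}; counting standard monomials gives mu = 6. Corank 2; j^3 = x^3 is a perfect cube, so E-series; the 4-jet and mu = 6 give E_6.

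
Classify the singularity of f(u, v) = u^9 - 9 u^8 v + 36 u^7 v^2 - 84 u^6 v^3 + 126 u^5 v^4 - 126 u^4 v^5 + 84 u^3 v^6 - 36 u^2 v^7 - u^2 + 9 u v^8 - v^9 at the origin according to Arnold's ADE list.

A_{8}

The Hessian of f at 0 has rank 1. Corank 1: A-series; mu = 8 gives A_8.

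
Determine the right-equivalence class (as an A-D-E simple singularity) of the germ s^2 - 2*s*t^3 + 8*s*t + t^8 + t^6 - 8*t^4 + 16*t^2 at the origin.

The Hessian of f at 0 has rank 1. Corank 1: A-series; mu = 7 gives A_7.

A_{7}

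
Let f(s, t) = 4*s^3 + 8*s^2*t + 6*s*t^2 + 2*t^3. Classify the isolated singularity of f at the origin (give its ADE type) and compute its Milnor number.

Type D_4, Milnor number mu = 4.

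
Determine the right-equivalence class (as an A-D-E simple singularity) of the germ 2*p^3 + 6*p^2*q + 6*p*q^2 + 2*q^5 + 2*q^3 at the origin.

The Hessian of f at 0 has rank 0. Corank 2; j^3 = 2*(p + q)^3 is a perfect cube, so E-series; the 5-jet and mu = 8 give E_8.

E_8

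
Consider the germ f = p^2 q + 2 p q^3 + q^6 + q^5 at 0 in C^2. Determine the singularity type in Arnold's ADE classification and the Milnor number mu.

The Hessian of f at 0 has rank 0. Corank 2; j^3 = p^2*q has shape L^2 M (L != M), so D-series; mu = 7 gives D_7.

Type D7, Milnor number mu = 7.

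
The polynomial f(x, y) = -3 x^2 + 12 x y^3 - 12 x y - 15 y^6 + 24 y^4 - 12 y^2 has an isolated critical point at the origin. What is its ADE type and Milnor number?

The Hessian of f at 0 is [[-6, -12], [-12, -24]] with rank 1, so corank 1. A Groebner basis of the Jacobian ideal J(f) in C{x,y} is {x*y^2 + x + 2*y, -x/2 + y^3 - y, x^2 + 4*x*y + 4*y^2}; counting standard monomials gives mu = 5. Corank 1: A-series; mu = 5 gives A_5.

Type A_{5}, Milnor number mu = 5.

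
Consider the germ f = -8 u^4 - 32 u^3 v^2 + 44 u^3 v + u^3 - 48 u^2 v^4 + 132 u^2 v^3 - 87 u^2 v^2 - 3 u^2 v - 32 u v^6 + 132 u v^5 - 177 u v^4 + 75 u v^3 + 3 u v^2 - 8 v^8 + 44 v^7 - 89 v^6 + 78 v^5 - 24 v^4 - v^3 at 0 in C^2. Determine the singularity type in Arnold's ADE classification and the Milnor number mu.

Type E7, Milnor number mu = 7.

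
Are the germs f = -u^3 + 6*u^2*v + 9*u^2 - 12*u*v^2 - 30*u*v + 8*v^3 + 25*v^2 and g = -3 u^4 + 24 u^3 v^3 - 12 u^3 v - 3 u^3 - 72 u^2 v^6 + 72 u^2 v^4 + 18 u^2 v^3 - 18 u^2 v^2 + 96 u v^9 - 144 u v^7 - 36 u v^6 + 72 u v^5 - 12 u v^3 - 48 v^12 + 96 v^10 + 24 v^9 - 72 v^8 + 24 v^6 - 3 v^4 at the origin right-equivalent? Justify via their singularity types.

No.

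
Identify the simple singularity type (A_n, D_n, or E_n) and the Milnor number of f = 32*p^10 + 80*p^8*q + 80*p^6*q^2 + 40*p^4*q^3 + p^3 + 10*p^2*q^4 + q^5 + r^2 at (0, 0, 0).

Type E_{8}, Milnor number mu = 8.

The Hessian of f at 0 is [[0, 0, 0], [0, 0, 0], [0, 0, 2]] with rank 1, so corank 2. A Groebner basis of the Jacobian ideal J(f) in C{p,q,r} is {q^4, p^2, r}; counting standard monomials gives mu = 8. Corank 2; j^3 = p^3 is a perfect cube, so E-series; the 5-jet and mu = 8 give E_8.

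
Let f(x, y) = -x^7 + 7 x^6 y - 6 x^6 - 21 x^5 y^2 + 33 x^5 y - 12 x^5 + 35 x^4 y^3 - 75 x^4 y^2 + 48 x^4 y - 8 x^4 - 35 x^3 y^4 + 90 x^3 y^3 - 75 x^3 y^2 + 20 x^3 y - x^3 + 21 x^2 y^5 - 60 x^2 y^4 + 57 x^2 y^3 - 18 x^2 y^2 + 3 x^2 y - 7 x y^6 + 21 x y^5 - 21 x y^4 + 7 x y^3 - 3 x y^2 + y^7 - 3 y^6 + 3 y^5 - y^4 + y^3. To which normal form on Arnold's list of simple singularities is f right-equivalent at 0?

E_{7}

The Hessian of f at 0 has rank 0. Corank 2; j^3 = -(x - y)^3 is a perfect cube, so E-series; the 4-jet and mu = 7 give E_7.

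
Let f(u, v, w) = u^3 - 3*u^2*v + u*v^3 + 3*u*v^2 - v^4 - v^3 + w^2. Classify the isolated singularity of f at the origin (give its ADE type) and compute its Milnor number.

Type E7, Milnor number mu = 7.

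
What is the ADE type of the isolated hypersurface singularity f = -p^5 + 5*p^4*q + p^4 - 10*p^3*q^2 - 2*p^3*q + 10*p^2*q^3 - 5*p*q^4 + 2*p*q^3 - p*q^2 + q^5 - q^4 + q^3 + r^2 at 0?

D5

The Hessian of f at 0 has rank 1. Corank 2; j^3 = -q^2*(p - q) has shape L^2 M (L != M), so D-series; mu = 5 gives D_5.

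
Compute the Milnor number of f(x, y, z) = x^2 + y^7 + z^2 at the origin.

6

The Hessian of f at 0 has rank 2. Corank 1: A-series; mu = 6 gives A_6.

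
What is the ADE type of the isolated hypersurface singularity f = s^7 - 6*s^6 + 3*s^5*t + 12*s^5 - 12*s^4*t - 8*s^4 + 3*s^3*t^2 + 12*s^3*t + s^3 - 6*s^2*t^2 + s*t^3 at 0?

E_{7}

The Hessian of f at 0 has rank 0. Corank 2; j^3 = s^3 is a perfect cube, so E-series; the 4-jet and mu = 7 give E_7.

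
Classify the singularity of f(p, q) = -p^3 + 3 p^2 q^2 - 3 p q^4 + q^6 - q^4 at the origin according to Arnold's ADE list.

The Hessian of f at 0 has rank 0. Corank 2; j^3 = -p^3 is a perfect cube, so E-series; the 4-jet and mu = 6 give E_6.

E_6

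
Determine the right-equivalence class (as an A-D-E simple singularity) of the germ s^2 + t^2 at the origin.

A_1

The Hessian of f at 0 has rank 2. Corank 0: nondegenerate Morse point, so A_1.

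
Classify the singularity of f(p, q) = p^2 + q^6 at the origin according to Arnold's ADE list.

A_{5}

The Hessian of f at 0 has rank 1. Corank 1: A-series; mu = 5 gives A_5.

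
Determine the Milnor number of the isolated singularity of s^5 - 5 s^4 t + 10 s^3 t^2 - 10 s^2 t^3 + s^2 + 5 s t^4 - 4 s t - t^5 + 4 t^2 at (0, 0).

The Hessian of f at 0 has rank 1. Corank 1: A-series; mu = 4 gives A_4.

4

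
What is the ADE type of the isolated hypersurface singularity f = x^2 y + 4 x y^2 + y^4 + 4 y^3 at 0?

D_{5}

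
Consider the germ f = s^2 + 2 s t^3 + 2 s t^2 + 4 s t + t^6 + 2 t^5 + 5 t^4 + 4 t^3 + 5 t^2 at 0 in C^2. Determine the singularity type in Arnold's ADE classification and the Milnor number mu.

The Hessian of f at 0 is [[2, 4], [4, 10]] with rank 2, so corank 0. A Groebner basis of the Jacobian ideal J(f) in C{s,t} is {s, t}; counting standard monomials gives mu = 1. Corank 0: nondegenerate Morse point, so A_1.

Type A_1, Milnor number mu = 1.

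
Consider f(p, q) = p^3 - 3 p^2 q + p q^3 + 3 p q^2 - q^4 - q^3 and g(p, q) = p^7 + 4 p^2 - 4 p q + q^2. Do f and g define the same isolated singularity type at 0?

The Hessian of f at 0 is [[0, 0], [0, 0]] with rank 0, so corank 2. A Groebner basis of the Jacobian ideal J(f) in C{p,q} is {p^3 - 3*p^2*q - 6*p^2 + 12*p*q - 6*q^2, 3*p^2 + p*q^2 - 6*p*q + 3*q^2, 3*p^2 - 6*p*q + q^3 + 3*q^2}; counting standard monomials gives mu = 7. Corank 2; j^3 = (p - q)^3 is a perfect cube, so E-series; the 4-jet and mu = 7 give E_7. The Hessian of g at 0 is [[8, -4], [-4, 2]] with rank 1, so corank 1. A Groebner basis of the Jacobian ideal J(g) in C{p,q} is {q^6, p - q/2}; counting standard monomials gives mu = 6. Corank 1: A-series; mu = 6 gives A_6. f is E_7 but g is A_6, hence not right-equivalent.

No.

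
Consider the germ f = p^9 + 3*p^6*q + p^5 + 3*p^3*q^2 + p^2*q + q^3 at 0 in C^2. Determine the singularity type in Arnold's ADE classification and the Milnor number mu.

Type D4, Milnor number mu = 4.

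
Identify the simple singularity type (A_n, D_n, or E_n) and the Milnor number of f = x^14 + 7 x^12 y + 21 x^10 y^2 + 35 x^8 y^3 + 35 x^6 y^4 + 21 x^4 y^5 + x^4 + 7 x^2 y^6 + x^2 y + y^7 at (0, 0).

Type D8, Milnor number mu = 8.

The Hessian of f at 0 has rank 0. Corank 2; j^3 = x^2*y has shape L^2 M (L != M), so D-series; mu = 8 gives D_8.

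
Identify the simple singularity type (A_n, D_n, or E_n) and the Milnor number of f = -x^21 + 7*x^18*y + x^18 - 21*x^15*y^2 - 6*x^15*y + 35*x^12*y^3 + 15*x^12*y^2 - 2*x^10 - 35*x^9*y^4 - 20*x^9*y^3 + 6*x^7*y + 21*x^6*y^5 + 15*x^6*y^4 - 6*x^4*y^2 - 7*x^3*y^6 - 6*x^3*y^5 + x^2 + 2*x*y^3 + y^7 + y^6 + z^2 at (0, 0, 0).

The Hessian of f at 0 is [[2, 0, 0], [0, 0, 0], [0, 0, 2]] with rank 2, so corank 1. A Groebner basis of the Jacobian ideal J(f) in C{x,y,z} is {x + y^3, x^2, z}; counting standard monomials gives mu = 6. Corank 1: A-series; mu = 6 gives A_6.

Type A6, Milnor number mu = 6.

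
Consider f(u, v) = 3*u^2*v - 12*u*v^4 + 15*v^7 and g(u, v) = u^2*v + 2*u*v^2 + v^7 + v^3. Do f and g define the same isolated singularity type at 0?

The Hessian of f at 0 has rank 0. Corank 2; j^3 = 3*u^2*v has shape L^2 M (L != M), so D-series; mu = 8 gives D_8. The Hessian of g at 0 has rank 0. Corank 2; j^3 = v*(u + v)^2 has shape L^2 M (L != M), so D-series; mu = 8 gives D_8. Both have type D_8, hence right-equivalent.

Yes.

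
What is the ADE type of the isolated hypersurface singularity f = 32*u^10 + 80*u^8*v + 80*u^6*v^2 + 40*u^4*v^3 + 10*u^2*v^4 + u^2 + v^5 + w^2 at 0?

The Hessian of f at 0 has rank 2. Corank 1: A-series; mu = 4 gives A_4.

A_{4}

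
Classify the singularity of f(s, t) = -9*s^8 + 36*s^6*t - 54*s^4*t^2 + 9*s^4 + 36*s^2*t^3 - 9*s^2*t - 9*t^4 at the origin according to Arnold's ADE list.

The Hessian of f at 0 has rank 0. Corank 2; j^3 = -9*s^2*t has shape L^2 M (L != M), so D-series; mu = 5 gives D_5.

D_5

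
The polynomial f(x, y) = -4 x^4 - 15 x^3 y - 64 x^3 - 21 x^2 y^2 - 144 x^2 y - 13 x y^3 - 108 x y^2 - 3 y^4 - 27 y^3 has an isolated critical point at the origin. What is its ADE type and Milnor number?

Type E7, Milnor number mu = 7.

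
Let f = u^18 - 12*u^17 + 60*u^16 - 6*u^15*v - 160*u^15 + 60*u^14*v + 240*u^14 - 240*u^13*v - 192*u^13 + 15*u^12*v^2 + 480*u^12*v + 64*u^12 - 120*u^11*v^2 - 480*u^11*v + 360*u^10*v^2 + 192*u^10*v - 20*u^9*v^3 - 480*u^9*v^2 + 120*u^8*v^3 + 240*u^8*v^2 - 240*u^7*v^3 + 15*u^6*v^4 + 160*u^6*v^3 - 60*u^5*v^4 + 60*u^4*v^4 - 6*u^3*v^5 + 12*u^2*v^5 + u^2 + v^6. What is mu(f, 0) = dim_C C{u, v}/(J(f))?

The Hessian of f at 0 is [[2, 0], [0, 0]] with rank 1, so corank 1. A Groebner basis of the Jacobian ideal J(f) in C{u,v} is {v^5, u}; counting standard monomials gives mu = 5. Corank 1: A-series; mu = 5 gives A_5.

5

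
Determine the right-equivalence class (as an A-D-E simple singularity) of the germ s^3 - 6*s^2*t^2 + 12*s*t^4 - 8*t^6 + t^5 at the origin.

E8

The Hessian of f at 0 has rank 0. Corank 2; j^3 = s^3 is a perfect cube, so E-series; the 5-jet and mu = 8 give E_8.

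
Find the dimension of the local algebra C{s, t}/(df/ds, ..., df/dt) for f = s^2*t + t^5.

6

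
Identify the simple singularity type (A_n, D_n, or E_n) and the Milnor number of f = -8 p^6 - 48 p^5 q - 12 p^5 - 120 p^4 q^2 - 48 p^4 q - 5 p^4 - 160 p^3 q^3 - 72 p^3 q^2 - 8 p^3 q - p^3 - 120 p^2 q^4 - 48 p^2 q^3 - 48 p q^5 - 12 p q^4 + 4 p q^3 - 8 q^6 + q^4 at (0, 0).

The Hessian of f at 0 has rank 0. Corank 2; j^3 = -p^3 is a perfect cube, so E-series; the 4-jet and mu = 6 give E_6.

Type E_6, Milnor number mu = 6.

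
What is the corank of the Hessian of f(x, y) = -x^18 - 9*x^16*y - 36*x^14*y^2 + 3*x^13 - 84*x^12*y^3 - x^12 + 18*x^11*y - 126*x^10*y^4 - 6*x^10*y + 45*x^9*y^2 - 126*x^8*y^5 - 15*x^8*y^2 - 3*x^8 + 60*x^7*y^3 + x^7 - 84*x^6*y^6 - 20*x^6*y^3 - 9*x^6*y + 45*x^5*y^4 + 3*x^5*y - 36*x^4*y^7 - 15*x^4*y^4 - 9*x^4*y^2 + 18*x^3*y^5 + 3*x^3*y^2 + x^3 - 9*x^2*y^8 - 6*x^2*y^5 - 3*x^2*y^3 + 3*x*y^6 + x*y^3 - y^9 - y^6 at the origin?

2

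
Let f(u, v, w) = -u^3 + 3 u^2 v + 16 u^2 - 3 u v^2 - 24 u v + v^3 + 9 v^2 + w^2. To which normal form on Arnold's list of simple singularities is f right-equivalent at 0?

The Hessian of f at 0 has rank 2. Corank 1: A-series; mu = 2 gives A_2.

A2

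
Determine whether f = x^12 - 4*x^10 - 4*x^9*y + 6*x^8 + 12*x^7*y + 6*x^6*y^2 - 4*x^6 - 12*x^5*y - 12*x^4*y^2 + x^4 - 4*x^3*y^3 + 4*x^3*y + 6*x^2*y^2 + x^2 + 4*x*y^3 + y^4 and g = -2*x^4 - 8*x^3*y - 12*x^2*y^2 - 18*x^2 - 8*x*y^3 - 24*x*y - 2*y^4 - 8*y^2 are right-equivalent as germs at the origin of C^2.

Yes.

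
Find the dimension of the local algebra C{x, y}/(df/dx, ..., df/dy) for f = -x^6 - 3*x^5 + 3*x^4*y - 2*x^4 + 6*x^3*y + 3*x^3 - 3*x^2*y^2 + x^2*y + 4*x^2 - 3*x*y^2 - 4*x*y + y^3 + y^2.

The Hessian of f at 0 is [[8, -4], [-4, 2]] with rank 1, so corank 1. A Groebner basis of the Jacobian ideal J(f) in C{x,y} is {y^2, x - y/2}; counting standard monomials gives mu = 2. Corank 1: A-series; mu = 2 gives A_2.

2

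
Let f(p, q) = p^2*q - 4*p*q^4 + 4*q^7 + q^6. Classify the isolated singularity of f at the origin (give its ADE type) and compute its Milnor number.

The Hessian of f at 0 has rank 0. Corank 2; j^3 = p^2*q has shape L^2 M (L != M), so D-series; mu = 7 gives D_7.

Type D_7, Milnor number mu = 7.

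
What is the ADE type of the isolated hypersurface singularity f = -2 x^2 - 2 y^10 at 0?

The Hessian of f at 0 is [[-4, 0], [0, 0]] with rank 1, so corank 1. A Groebner basis of the Jacobian ideal J(f) in C{x,y} is {y^9, x}; counting standard monomials gives mu = 9. Corank 1: A-series; mu = 9 gives A_9.

A_9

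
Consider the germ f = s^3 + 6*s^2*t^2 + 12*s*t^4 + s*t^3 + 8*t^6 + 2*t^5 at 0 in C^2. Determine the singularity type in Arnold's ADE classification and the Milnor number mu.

Type E7, Milnor number mu = 7.

The Hessian of f at 0 is [[0, 0], [0, 0]] with rank 0, so corank 2. A Groebner basis of the Jacobian ideal J(f) in C{s,t} is {-s^2/4 + t^4 - t^3/12, s^3, s^2*t + s^2/12 + t^3/36, s^2/2 + s*t^2 + t^3/6}; counting standard monomials gives mu = 7. Corank 2; j^3 = s^3 is a perfect cube, so E-series; the 4-jet and mu = 7 give E_7.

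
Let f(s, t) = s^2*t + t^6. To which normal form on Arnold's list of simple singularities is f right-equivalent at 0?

D_{7}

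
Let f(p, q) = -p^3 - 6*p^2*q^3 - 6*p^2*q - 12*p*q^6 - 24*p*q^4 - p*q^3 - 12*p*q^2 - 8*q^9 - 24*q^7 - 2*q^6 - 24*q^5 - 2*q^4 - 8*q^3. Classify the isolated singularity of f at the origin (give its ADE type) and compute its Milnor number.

Type E7, Milnor number mu = 7.

The Hessian of f at 0 has rank 0. Corank 2; j^3 = -(p + 2*q)^3 is a perfect cube, so E-series; the 4-jet and mu = 7 give E_7.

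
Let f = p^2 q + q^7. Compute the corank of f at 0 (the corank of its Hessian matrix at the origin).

2

Hessian at 0 has rank 0.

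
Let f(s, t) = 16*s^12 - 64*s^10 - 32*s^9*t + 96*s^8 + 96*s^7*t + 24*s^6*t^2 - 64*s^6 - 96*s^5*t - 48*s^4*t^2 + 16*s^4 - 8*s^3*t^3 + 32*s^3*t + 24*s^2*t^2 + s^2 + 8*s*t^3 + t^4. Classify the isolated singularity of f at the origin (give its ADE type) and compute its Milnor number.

The Hessian of f at 0 is [[2, 0], [0, 0]] with rank 1, so corank 1. A Groebner basis of the Jacobian ideal J(f) in C{s,t} is {t^3, s}; counting standard monomials gives mu = 3. Corank 1: A-series; mu = 3 gives A_3.

Type A3, Milnor number mu = 3.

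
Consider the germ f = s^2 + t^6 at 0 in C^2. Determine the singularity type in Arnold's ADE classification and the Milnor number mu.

The Hessian of f at 0 has rank 1. Corank 1: A-series; mu = 5 gives A_5.

Type A5, Milnor number mu = 5.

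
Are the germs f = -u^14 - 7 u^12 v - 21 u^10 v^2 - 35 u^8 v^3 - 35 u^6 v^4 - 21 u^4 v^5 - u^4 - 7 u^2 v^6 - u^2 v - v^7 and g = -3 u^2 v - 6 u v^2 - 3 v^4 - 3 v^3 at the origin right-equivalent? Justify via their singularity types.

No.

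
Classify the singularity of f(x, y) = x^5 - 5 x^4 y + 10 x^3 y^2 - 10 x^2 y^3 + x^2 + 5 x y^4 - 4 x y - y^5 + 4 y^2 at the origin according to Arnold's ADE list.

A_4

The Hessian of f at 0 is [[2, -4], [-4, 8]] with rank 1, so corank 1. A Groebner basis of the Jacobian ideal J(f) in C{x,y} is {y^4, x - 2*y}; counting standard monomials gives mu = 4. Corank 1: A-series; mu = 4 gives A_4.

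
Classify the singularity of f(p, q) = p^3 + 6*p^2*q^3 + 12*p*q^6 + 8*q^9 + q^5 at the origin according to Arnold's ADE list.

E8

The Hessian of f at 0 has rank 0. Corank 2; j^3 = p^3 is a perfect cube, so E-series; the 5-jet and mu = 8 give E_8.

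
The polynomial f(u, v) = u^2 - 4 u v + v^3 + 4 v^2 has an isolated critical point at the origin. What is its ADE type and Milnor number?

The Hessian of f at 0 is [[2, -4], [-4, 8]] with rank 1, so corank 1. A Groebner basis of the Jacobian ideal J(f) in C{u,v} is {v^2, u - 2*v}; counting standard monomials gives mu = 2. Corank 1: A-series; mu = 2 gives A_2.

Type A2, Milnor number mu = 2.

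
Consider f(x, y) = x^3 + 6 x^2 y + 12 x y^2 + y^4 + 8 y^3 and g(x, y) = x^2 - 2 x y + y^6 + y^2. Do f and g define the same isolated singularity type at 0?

The Hessian of f at 0 has rank 0. Corank 2; j^3 = (x + 2*y)^3 is a perfect cube, so E-series; the 4-jet and mu = 6 give E_6. The Hessian of g at 0 has rank 1. Corank 1: A-series; mu = 5 gives A_5. f is E_6 but g is A_5, hence not right-equivalent.

No.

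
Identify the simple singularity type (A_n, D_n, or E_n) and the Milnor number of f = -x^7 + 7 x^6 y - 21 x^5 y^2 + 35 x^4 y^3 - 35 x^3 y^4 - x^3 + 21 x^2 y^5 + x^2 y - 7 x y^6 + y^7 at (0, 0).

Type D8, Milnor number mu = 8.

The Hessian of f at 0 has rank 0. Corank 2; j^3 = -x^2*(x - y) has shape L^2 M (L != M), so D-series; mu = 8 gives D_8.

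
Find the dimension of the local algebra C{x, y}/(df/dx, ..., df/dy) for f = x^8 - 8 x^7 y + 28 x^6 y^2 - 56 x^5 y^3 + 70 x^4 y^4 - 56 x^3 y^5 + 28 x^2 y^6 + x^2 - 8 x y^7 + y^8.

The Hessian of f at 0 has rank 1. Corank 1: A-series; mu = 7 gives A_7.

7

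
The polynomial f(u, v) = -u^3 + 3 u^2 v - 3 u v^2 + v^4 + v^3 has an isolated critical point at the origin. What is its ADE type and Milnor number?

Type E_6, Milnor number mu = 6.

The Hessian of f at 0 has rank 0. Corank 2; j^3 = -(u - v)^3 is a perfect cube, so E-series; the 4-jet and mu = 6 give E_6.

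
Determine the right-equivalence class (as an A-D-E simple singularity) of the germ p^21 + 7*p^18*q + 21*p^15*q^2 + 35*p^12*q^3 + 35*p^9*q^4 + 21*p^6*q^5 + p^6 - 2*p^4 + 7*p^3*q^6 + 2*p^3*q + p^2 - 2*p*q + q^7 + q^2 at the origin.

A_6

The Hessian of f at 0 has rank 1. Corank 1: A-series; mu = 6 gives A_6.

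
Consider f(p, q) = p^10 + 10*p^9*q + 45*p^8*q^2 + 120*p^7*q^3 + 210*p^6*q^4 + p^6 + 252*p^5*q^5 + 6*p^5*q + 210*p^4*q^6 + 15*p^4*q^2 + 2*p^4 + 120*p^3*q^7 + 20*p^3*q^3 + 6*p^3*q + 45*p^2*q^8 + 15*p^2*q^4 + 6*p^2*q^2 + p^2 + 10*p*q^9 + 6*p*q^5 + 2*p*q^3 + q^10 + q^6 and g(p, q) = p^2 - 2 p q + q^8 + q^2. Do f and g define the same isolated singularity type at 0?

The Hessian of f at 0 is [[2, 0], [0, 0]] with rank 1, so corank 1. A Groebner basis of the Jacobian ideal J(f) in C{p,q} is {4*p*q^2 + p + q^5 + q^3, -p^2/2 + p*q^3 + p*q/2 + q^4/2, p^3, p^2*q + p*q^2 + p/3 + q^3/3}; counting standard monomials gives mu = 9. Corank 1: A-series; mu = 9 gives A_9. The Hessian of g at 0 is [[2, -2], [-2, 2]] with rank 1, so corank 1. A Groebner basis of the Jacobian ideal J(g) in C{p,q} is {q^7, p - q}; counting standard monomials gives mu = 7. Corank 1: A-series; mu = 7 gives A_7. f is A_9 but g is A_7, hence not right-equivalent.

No.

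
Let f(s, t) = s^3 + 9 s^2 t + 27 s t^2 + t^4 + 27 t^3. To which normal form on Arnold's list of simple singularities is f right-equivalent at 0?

The Hessian of f at 0 is [[0, 0], [0, 0]] with rank 0, so corank 2. A Groebner basis of the Jacobian ideal J(f) in C{s,t} is {t^3, s^2 + 6*s*t + 9*t^2}; counting standard monomials gives mu = 6. Corank 2; j^3 = (s + 3*t)^3 is a perfect cube, so E-series; the 4-jet and mu = 6 give E_6.

E_{6}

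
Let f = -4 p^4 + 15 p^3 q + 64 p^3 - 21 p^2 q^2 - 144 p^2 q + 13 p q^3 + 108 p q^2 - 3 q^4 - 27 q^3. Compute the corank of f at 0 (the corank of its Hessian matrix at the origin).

Hessian at 0 has rank 0.

2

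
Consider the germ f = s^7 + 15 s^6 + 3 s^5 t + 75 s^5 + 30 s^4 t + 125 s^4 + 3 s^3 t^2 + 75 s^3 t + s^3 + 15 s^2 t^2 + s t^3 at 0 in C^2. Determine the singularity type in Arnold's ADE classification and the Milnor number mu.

The Hessian of f at 0 is [[0, 0], [0, 0]] with rank 0, so corank 2. A Groebner basis of the Jacobian ideal J(f) in C{s,t} is {3*s^2/25 + t^4 + t^3/25, s^3, s^2*t - s^2/25 - t^3/75, 2*s^2/5 + s*t^2 + 2*t^3/15}; counting standard monomials gives mu = 7. Corank 2; j^3 = s^3 is a perfect cube, so E-series; the 4-jet and mu = 7 give E_7.

Type E_{7}, Milnor number mu = 7.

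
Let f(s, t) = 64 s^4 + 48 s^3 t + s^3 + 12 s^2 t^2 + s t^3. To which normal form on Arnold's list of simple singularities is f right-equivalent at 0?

E_{7}

The Hessian of f at 0 has rank 0. Corank 2; j^3 = s^3 is a perfect cube, so E-series; the 4-jet and mu = 7 give E_7.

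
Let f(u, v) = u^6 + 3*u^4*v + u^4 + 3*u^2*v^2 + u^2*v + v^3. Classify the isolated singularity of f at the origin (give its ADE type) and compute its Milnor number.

Type D4, Milnor number mu = 4.

The Hessian of f at 0 has rank 0. Corank 2; j^3 = v*(u^2 + v^2) splits into three distinct lines over C (the quadratic factor has nonzero discriminant), so D_4.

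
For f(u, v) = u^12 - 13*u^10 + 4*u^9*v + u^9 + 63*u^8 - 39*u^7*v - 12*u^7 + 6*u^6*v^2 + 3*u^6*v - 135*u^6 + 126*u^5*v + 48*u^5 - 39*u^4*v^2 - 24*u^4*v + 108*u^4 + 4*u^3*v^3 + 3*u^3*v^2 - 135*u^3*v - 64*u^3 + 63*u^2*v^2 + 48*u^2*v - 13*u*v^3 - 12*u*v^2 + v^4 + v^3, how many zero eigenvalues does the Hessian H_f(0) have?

2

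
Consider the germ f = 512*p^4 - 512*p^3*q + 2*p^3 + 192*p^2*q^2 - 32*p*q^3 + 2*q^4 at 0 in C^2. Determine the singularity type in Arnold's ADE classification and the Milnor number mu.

Type E6, Milnor number mu = 6.

The Hessian of f at 0 has rank 0. Corank 2; j^3 = 2*p^3 is a perfect cube, so E-series; the 4-jet and mu = 6 give E_6.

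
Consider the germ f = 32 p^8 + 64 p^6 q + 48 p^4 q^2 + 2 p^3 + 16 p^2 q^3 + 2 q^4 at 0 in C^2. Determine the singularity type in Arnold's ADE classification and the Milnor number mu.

Type E_6, Milnor number mu = 6.

The Hessian of f at 0 is [[0, 0], [0, 0]] with rank 0, so corank 2. A Groebner basis of the Jacobian ideal J(f) in C{p,q} is {q^3, p^2}; counting standard monomials gives mu = 6. Corank 2; j^3 = 2*p^3 is a perfect cube, so E-series; the 4-jet and mu = 6 give E_6.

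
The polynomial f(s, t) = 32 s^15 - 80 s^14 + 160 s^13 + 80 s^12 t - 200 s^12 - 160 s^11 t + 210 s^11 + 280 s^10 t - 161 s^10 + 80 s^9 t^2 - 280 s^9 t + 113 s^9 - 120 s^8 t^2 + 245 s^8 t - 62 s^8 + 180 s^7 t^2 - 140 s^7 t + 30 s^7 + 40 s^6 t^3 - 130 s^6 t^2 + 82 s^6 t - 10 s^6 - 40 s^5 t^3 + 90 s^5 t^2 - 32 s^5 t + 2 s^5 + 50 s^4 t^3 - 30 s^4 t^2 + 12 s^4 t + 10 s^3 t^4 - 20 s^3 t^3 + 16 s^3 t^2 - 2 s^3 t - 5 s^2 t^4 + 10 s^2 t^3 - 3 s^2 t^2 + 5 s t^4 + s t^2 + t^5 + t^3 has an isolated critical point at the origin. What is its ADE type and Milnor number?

Type D_{6}, Milnor number mu = 6.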